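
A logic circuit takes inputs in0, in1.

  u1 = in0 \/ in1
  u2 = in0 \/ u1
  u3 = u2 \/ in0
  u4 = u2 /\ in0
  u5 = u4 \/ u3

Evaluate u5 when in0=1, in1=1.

u1 = 1 \/ 1 = 1
u2 = 1 \/ 1 = 1
u3 = 1 \/ 1 = 1
u4 = 1 /\ 1 = 1
u5 = 1 \/ 1 = 1

1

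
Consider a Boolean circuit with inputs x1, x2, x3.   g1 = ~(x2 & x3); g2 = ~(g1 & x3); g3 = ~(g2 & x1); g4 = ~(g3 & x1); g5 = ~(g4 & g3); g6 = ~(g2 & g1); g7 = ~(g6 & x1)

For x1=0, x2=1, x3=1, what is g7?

g1 = ~(1 & 1) = 0
g2 = ~(0 & 1) = 1
g6 = ~(1 & 0) = 1
g7 = ~(1 & 0) = 1

1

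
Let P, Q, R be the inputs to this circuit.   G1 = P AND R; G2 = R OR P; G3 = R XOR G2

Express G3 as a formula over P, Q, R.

G2 = R OR P
G3 = R XOR G2 = R XOR (R OR P)

R XOR (R OR P)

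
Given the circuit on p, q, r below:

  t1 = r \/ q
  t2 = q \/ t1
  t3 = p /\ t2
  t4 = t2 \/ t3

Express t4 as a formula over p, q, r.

t1 = r \/ q
t2 = q \/ t1 = q \/ (r \/ q)
t3 = p /\ t2 = p /\ (q \/ (r \/ q))
t4 = t2 \/ t3 = (q \/ (r \/ q)) \/ (p /\ (q \/ (r \/ q)))

(q \/ (r \/ q)) \/ (p /\ (q \/ (r \/ q)))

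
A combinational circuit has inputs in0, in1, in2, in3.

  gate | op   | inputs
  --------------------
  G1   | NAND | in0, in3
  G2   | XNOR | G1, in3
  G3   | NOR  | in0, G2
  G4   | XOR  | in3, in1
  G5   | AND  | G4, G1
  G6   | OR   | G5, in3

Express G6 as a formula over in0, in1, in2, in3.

((in3 XOR in1) AND (in0 NAND in3)) OR in3

G1 = in0 NAND in3
G4 = in3 XOR in1
G5 = G4 AND G1 = (in3 XOR in1) AND (in0 NAND in3)
G6 = G5 OR in3 = ((in3 XOR in1) AND (in0 NAND in3)) OR in3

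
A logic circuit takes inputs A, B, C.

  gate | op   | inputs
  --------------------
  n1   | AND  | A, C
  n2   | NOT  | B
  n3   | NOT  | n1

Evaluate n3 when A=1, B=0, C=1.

n1 = 1 AND 1 = 1
n3 = NOT 1 = 0

0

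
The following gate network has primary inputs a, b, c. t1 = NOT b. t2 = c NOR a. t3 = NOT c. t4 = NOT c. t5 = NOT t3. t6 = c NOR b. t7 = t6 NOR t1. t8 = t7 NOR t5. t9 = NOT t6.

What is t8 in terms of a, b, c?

((c NOR b) NOR NOT b) NOR NOT NOT c

t1 = NOT b
t3 = NOT c
t5 = NOT t3 = NOT NOT c
t6 = c NOR b
t7 = t6 NOR t1 = (c NOR b) NOR NOT b
t8 = t7 NOR t5 = ((c NOR b) NOR NOT b) NOR NOT NOT c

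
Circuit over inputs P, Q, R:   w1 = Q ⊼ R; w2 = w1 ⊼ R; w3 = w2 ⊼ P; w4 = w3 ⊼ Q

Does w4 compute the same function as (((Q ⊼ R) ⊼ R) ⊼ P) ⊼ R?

w1 = Q ⊼ R
w2 = w1 ⊼ R = (Q ⊼ R) ⊼ R
w3 = w2 ⊼ P = ((Q ⊼ R) ⊼ R) ⊼ P
w4 = w3 ⊼ Q = (((Q ⊼ R) ⊼ R) ⊼ P) ⊼ Q
At P=0, Q=0, R=1: circuit gives 1, formula gives 0.

No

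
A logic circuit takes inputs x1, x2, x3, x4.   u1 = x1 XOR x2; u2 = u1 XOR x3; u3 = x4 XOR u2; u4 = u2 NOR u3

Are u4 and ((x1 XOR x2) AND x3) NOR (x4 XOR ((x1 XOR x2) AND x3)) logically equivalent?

No

u1 = x1 XOR x2
u2 = u1 XOR x3 = (x1 XOR x2) XOR x3
u3 = x4 XOR u2 = x4 XOR ((x1 XOR x2) XOR x3)
u4 = u2 NOR u3 = ((x1 XOR x2) XOR x3) NOR (x4 XOR ((x1 XOR x2) XOR x3))
At x1=0, x2=0, x3=1, x4=0: circuit gives 0, formula gives 1.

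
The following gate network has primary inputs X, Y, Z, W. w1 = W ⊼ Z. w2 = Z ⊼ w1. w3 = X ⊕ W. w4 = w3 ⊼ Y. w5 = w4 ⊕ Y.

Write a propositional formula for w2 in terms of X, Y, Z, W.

Z ⊼ (W ⊼ Z)

w1 = W ⊼ Z
w2 = Z ⊼ w1 = Z ⊼ (W ⊼ Z)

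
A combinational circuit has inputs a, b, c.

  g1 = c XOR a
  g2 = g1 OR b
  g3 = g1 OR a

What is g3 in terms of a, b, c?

g1 = c XOR a
g3 = g1 OR a = (c XOR a) OR a

(c XOR a) OR a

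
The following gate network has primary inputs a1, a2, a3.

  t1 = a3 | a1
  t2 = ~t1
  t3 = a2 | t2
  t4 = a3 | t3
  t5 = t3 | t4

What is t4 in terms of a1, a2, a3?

t1 = a3 | a1
t2 = ~t1 = ~(a3 | a1)
t3 = a2 | t2 = a2 | ~(a3 | a1)
t4 = a3 | t3 = a3 | (a2 | ~(a3 | a1))

a3 | (a2 | ~(a3 | a1))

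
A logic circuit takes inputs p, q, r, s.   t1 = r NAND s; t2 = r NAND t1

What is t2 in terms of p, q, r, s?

r NAND (r NAND s)

t1 = r NAND s
t2 = r NAND t1 = r NAND (r NAND s)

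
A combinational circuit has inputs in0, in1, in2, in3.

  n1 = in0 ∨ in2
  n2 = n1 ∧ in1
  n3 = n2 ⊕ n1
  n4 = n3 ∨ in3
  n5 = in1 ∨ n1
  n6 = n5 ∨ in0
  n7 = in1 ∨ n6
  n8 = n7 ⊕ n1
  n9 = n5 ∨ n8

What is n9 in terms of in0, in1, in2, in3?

(in1 ∨ (in0 ∨ in2)) ∨ ((in1 ∨ ((in1 ∨ (in0 ∨ in2)) ∨ in0)) ⊕ (in0 ∨ in2))

n1 = in0 ∨ in2
n5 = in1 ∨ n1 = in1 ∨ (in0 ∨ in2)
n6 = n5 ∨ in0 = (in1 ∨ (in0 ∨ in2)) ∨ in0
n7 = in1 ∨ n6 = in1 ∨ ((in1 ∨ (in0 ∨ in2)) ∨ in0)
n8 = n7 ⊕ n1 = (in1 ∨ ((in1 ∨ (in0 ∨ in2)) ∨ in0)) ⊕ (in0 ∨ in2)
n9 = n5 ∨ n8 = (in1 ∨ (in0 ∨ in2)) ∨ ((in1 ∨ ((in1 ∨ (in0 ∨ in2)) ∨ in0)) ⊕ (in0 ∨ in2))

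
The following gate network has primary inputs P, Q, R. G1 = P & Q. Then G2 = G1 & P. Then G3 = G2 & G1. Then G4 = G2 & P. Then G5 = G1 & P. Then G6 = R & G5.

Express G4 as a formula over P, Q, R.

((P & Q) & P) & P

G1 = P & Q
G2 = G1 & P = (P & Q) & P
G4 = G2 & P = ((P & Q) & P) & P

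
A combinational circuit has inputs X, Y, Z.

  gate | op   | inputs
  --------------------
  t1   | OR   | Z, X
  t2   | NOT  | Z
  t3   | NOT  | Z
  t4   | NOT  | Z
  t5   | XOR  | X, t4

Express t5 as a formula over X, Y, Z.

X XOR NOT Z

t4 = NOT Z
t5 = X XOR t4 = X XOR NOT Z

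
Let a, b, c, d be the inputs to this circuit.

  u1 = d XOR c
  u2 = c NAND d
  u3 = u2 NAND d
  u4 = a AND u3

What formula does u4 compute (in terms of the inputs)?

a AND ((c NAND d) NAND d)

u2 = c NAND d
u3 = u2 NAND d = (c NAND d) NAND d
u4 = a AND u3 = a AND ((c NAND d) NAND d)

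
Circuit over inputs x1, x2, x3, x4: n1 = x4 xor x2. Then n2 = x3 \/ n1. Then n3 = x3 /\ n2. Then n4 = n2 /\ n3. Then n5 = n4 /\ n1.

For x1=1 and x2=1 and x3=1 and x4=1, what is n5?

n1 = 1 xor 1 = 0
n2 = 1 \/ 0 = 1
n3 = 1 /\ 1 = 1
n4 = 1 /\ 1 = 1
n5 = 1 /\ 0 = 0

0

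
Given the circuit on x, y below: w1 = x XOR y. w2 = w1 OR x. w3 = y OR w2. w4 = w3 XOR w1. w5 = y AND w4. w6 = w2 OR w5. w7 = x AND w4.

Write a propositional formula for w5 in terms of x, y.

w1 = x XOR y
w2 = w1 OR x = (x XOR y) OR x
w3 = y OR w2 = y OR ((x XOR y) OR x)
w4 = w3 XOR w1 = (y OR ((x XOR y) OR x)) XOR (x XOR y)
w5 = y AND w4 = y AND ((y OR ((x XOR y) OR x)) XOR (x XOR y))

y AND ((y OR ((x XOR y) OR x)) XOR (x XOR y))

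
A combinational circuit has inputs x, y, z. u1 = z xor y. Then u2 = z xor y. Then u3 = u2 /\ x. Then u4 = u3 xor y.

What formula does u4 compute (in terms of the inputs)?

u2 = z xor y
u3 = u2 /\ x = (z xor y) /\ x
u4 = u3 xor y = ((z xor y) /\ x) xor y

((z xor y) /\ x) xor y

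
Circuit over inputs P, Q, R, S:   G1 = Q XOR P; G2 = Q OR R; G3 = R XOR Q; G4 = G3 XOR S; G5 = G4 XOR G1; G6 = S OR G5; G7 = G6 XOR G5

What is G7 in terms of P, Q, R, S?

(S OR (((R XOR Q) XOR S) XOR (Q XOR P))) XOR (((R XOR Q) XOR S) XOR (Q XOR P))

G1 = Q XOR P
G3 = R XOR Q
G4 = G3 XOR S = (R XOR Q) XOR S
G5 = G4 XOR G1 = ((R XOR Q) XOR S) XOR (Q XOR P)
G6 = S OR G5 = S OR (((R XOR Q) XOR S) XOR (Q XOR P))
G7 = G6 XOR G5 = (S OR (((R XOR Q) XOR S) XOR (Q XOR P))) XOR (((R XOR Q) XOR S) XOR (Q XOR P))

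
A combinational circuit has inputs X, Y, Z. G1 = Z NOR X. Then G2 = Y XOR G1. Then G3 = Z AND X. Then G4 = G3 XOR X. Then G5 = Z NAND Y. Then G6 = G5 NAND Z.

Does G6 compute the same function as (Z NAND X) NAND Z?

No

G5 = Z NAND Y
G6 = G5 NAND Z = (Z NAND Y) NAND Z
At X=0, Y=1, Z=1: circuit gives 1, formula gives 0.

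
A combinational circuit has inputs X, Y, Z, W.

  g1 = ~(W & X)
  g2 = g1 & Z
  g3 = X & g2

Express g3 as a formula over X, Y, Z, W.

g1 = ~(W & X)
g2 = g1 & Z = (~(W & X)) & Z
g3 = X & g2 = X & ((~(W & X)) & Z)

X & ((~(W & X)) & Z)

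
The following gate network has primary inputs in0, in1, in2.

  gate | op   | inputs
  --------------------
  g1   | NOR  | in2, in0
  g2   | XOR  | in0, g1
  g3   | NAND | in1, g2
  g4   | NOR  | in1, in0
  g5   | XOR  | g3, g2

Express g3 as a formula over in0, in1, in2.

in1 NAND (in0 XOR (in2 NOR in0))

g1 = in2 NOR in0
g2 = in0 XOR g1 = in0 XOR (in2 NOR in0)
g3 = in1 NAND g2 = in1 NAND (in0 XOR (in2 NOR in0))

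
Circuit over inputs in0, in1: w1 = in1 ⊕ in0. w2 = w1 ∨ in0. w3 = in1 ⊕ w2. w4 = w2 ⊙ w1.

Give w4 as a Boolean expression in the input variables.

w1 = in1 ⊕ in0
w2 = w1 ∨ in0 = (in1 ⊕ in0) ∨ in0
w4 = w2 ⊙ w1 = ((in1 ⊕ in0) ∨ in0) ⊙ (in1 ⊕ in0)

((in1 ⊕ in0) ∨ in0) ⊙ (in1 ⊕ in0)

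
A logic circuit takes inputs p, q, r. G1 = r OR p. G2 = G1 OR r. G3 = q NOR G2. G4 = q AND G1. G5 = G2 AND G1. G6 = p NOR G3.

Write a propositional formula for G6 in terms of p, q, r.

G1 = r OR p
G2 = G1 OR r = (r OR p) OR r
G3 = q NOR G2 = q NOR ((r OR p) OR r)
G6 = p NOR G3 = p NOR (q NOR ((r OR p) OR r))

p NOR (q NOR ((r OR p) OR r))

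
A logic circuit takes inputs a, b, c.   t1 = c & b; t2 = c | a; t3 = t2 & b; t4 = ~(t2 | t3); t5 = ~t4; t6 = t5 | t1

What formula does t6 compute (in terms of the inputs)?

~(~((c | a) | ((c | a) & b))) | (c & b)

t1 = c & b
t2 = c | a
t3 = t2 & b = (c | a) & b
t4 = ~(t2 | t3) = ~((c | a) | ((c | a) & b))
t5 = ~t4 = ~(~((c | a) | ((c | a) & b)))
t6 = t5 | t1 = ~(~((c | a) | ((c | a) & b))) | (c & b)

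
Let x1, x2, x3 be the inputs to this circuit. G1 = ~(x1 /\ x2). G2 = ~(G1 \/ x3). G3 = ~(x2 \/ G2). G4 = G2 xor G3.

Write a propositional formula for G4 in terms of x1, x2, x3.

G1 = ~(x1 /\ x2)
G2 = ~(G1 \/ x3) = ~((~(x1 /\ x2)) \/ x3)
G3 = ~(x2 \/ G2) = ~(x2 \/ (~((~(x1 /\ x2)) \/ x3)))
G4 = G2 xor G3 = (~((~(x1 /\ x2)) \/ x3)) xor (~(x2 \/ (~((~(x1 /\ x2)) \/ x3))))

(~((~(x1 /\ x2)) \/ x3)) xor (~(x2 \/ (~((~(x1 /\ x2)) \/ x3))))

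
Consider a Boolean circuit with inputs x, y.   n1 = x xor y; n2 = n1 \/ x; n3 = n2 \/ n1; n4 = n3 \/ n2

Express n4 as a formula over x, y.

n1 = x xor y
n2 = n1 \/ x = (x xor y) \/ x
n3 = n2 \/ n1 = ((x xor y) \/ x) \/ (x xor y)
n4 = n3 \/ n2 = (((x xor y) \/ x) \/ (x xor y)) \/ ((x xor y) \/ x)

(((x xor y) \/ x) \/ (x xor y)) \/ ((x xor y) \/ x)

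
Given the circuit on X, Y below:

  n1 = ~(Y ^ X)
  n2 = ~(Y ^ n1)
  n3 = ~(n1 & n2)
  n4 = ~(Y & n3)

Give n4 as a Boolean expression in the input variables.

~(Y & (~((~(Y ^ X)) & (~(Y ^ (~(Y ^ X)))))))

n1 = ~(Y ^ X)
n2 = ~(Y ^ n1) = ~(Y ^ (~(Y ^ X)))
n3 = ~(n1 & n2) = ~((~(Y ^ X)) & (~(Y ^ (~(Y ^ X)))))
n4 = ~(Y & n3) = ~(Y & (~((~(Y ^ X)) & (~(Y ^ (~(Y ^ X)))))))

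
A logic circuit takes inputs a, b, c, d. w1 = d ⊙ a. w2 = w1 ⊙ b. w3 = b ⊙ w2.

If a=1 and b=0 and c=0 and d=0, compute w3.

0

w1 = 0 ⊙ 1 = 0
w2 = 0 ⊙ 0 = 1
w3 = 0 ⊙ 1 = 0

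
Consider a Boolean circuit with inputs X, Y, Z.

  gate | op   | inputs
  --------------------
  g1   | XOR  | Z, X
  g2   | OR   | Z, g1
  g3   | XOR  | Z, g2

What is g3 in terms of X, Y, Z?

g1 = Z XOR X
g2 = Z OR g1 = Z OR (Z XOR X)
g3 = Z XOR g2 = Z XOR (Z OR (Z XOR X))

Z XOR (Z OR (Z XOR X))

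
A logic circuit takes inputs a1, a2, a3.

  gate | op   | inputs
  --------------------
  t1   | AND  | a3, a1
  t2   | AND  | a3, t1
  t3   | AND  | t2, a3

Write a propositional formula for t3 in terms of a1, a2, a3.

t1 = a3 AND a1
t2 = a3 AND t1 = a3 AND (a3 AND a1)
t3 = t2 AND a3 = (a3 AND (a3 AND a1)) AND a3

(a3 AND (a3 AND a1)) AND a3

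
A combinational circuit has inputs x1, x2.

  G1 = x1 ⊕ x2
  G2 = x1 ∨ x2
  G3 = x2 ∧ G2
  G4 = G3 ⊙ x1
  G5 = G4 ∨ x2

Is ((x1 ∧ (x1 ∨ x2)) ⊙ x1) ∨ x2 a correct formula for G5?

No

G2 = x1 ∨ x2
G3 = x2 ∧ G2 = x2 ∧ (x1 ∨ x2)
G4 = G3 ⊙ x1 = (x2 ∧ (x1 ∨ x2)) ⊙ x1
G5 = G4 ∨ x2 = ((x2 ∧ (x1 ∨ x2)) ⊙ x1) ∨ x2
At x1=1, x2=0: circuit gives 0, formula gives 1.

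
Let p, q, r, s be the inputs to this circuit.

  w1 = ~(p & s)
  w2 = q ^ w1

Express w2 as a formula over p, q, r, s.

q ^ (~(p & s))

w1 = ~(p & s)
w2 = q ^ w1 = q ^ (~(p & s))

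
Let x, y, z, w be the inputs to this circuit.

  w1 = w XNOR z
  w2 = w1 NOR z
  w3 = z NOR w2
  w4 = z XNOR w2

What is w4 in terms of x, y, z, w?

w1 = w XNOR z
w2 = w1 NOR z = (w XNOR z) NOR z
w4 = z XNOR w2 = z XNOR ((w XNOR z) NOR z)

z XNOR ((w XNOR z) NOR z)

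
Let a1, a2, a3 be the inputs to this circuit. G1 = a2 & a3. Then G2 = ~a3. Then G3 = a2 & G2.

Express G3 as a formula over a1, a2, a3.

G2 = ~a3
G3 = a2 & G2 = a2 & ~a3

a2 & ~a3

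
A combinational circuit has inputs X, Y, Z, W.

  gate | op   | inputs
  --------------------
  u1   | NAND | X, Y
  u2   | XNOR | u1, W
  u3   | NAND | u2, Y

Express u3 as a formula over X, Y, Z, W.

u1 = X NAND Y
u2 = u1 XNOR W = (X NAND Y) XNOR W
u3 = u2 NAND Y = ((X NAND Y) XNOR W) NAND Y

((X NAND Y) XNOR W) NAND Y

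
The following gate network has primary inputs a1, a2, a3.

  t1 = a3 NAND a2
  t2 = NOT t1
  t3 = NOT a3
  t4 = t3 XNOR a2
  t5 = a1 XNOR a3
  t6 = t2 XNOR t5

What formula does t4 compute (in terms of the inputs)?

t3 = NOT a3
t4 = t3 XNOR a2 = NOT a3 XNOR a2

NOT a3 XNOR a2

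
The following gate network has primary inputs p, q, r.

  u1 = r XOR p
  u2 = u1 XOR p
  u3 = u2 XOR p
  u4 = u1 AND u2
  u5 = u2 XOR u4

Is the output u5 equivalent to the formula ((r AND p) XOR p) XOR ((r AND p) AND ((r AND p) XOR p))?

u1 = r XOR p
u2 = u1 XOR p = (r XOR p) XOR p
u4 = u1 AND u2 = (r XOR p) AND ((r XOR p) XOR p)
u5 = u2 XOR u4 = ((r XOR p) XOR p) XOR ((r XOR p) AND ((r XOR p) XOR p))
At p=1, q=0, r=0: circuit gives 0, formula gives 1.

No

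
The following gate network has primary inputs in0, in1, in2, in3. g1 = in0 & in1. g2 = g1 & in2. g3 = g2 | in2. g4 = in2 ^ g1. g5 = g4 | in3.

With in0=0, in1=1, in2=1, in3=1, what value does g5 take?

g1 = 0 & 1 = 0
g4 = 1 ^ 0 = 1
g5 = 1 | 1 = 1

1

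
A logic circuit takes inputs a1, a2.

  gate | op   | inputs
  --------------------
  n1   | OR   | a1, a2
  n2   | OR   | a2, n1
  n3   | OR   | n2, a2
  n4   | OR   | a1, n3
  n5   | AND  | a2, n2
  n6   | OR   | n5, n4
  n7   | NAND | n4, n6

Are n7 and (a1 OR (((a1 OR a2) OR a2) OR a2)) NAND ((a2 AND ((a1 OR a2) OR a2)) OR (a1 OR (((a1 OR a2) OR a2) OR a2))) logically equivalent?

n1 = a1 OR a2
n2 = a2 OR n1 = a2 OR (a1 OR a2)
n3 = n2 OR a2 = (a2 OR (a1 OR a2)) OR a2
n4 = a1 OR n3 = a1 OR ((a2 OR (a1 OR a2)) OR a2)
n5 = a2 AND n2 = a2 AND (a2 OR (a1 OR a2))
n6 = n5 OR n4 = (a2 AND (a2 OR (a1 OR a2))) OR (a1 OR ((a2 OR (a1 OR a2)) OR a2))
n7 = n4 NAND n6 = (a1 OR ((a2 OR (a1 OR a2)) OR a2)) NAND ((a2 AND (a2 OR (a1 OR a2))) OR (a1 OR ((a2 OR (a1 OR a2)) OR a2)))
At a1=0, a2=1: circuit gives 0, formula gives 0.
At a1=0, a2=0: circuit gives 1, formula gives 1.
Agrees on all 4 inputs.

Yes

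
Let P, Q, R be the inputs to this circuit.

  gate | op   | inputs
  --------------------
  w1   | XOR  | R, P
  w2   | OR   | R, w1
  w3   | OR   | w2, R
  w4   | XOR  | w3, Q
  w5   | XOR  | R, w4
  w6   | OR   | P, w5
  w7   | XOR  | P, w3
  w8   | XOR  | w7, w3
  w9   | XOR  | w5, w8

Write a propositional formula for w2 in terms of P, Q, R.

R OR (R XOR P)

w1 = R XOR P
w2 = R OR w1 = R OR (R XOR P)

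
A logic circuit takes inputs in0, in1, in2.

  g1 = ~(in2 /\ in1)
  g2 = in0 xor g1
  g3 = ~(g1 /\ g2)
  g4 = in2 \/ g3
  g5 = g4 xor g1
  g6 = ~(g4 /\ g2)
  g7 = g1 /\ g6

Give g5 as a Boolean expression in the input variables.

g1 = ~(in2 /\ in1)
g2 = in0 xor g1 = in0 xor (~(in2 /\ in1))
g3 = ~(g1 /\ g2) = ~((~(in2 /\ in1)) /\ (in0 xor (~(in2 /\ in1))))
g4 = in2 \/ g3 = in2 \/ (~((~(in2 /\ in1)) /\ (in0 xor (~(in2 /\ in1)))))
g5 = g4 xor g1 = (in2 \/ (~((~(in2 /\ in1)) /\ (in0 xor (~(in2 /\ in1)))))) xor (~(in2 /\ in1))

(in2 \/ (~((~(in2 /\ in1)) /\ (in0 xor (~(in2 /\ in1)))))) xor (~(in2 /\ in1))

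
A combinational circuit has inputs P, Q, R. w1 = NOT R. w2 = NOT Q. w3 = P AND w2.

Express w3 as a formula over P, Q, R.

P AND NOT Q

w2 = NOT Q
w3 = P AND w2 = P AND NOT Q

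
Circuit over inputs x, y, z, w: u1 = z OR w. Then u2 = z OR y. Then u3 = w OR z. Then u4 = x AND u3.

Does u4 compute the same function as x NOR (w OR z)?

No

u3 = w OR z
u4 = x AND u3 = x AND (w OR z)
At x=0, y=0, z=0, w=0: circuit gives 0, formula gives 1.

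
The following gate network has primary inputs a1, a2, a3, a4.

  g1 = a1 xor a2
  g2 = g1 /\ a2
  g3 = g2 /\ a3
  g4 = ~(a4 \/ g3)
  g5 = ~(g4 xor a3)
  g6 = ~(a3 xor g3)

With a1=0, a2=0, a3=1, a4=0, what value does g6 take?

0

g1 = 0 xor 0 = 0
g2 = 0 /\ 0 = 0
g3 = 0 /\ 1 = 0
g6 = ~(1 xor 0) = 0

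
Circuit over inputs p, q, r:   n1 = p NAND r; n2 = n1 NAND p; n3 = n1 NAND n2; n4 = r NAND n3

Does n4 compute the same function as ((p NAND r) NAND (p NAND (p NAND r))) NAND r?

n1 = p NAND r
n2 = n1 NAND p = (p NAND r) NAND p
n3 = n1 NAND n2 = (p NAND r) NAND ((p NAND r) NAND p)
n4 = r NAND n3 = r NAND ((p NAND r) NAND ((p NAND r) NAND p))
At p=1, q=0, r=1: circuit gives 0, formula gives 0.
At p=0, q=0, r=0: circuit gives 1, formula gives 1.
Agrees on all 8 inputs.

Yes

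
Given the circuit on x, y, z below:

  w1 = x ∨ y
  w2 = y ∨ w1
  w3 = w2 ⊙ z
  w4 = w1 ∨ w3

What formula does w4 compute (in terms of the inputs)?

(x ∨ y) ∨ ((y ∨ (x ∨ y)) ⊙ z)

w1 = x ∨ y
w2 = y ∨ w1 = y ∨ (x ∨ y)
w3 = w2 ⊙ z = (y ∨ (x ∨ y)) ⊙ z
w4 = w1 ∨ w3 = (x ∨ y) ∨ ((y ∨ (x ∨ y)) ⊙ z)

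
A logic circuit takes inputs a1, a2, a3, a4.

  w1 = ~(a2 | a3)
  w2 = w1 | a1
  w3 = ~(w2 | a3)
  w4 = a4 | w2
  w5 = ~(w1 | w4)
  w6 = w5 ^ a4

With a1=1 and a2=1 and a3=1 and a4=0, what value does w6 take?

0

w1 = ~(1 | 1) = 0
w2 = 0 | 1 = 1
w4 = 0 | 1 = 1
w5 = ~(0 | 1) = 0
w6 = 0 ^ 0 = 0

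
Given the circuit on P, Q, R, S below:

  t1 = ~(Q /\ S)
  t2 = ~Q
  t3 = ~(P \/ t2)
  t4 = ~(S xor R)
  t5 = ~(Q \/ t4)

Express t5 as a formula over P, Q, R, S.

~(Q \/ (~(S xor R)))

t4 = ~(S xor R)
t5 = ~(Q \/ t4) = ~(Q \/ (~(S xor R)))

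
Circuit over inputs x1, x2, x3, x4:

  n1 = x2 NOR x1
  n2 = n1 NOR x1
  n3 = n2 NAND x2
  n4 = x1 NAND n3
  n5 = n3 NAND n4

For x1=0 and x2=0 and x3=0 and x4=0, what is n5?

0

n1 = 0 NOR 0 = 1
n2 = 1 NOR 0 = 0
n3 = 0 NAND 0 = 1
n4 = 0 NAND 1 = 1
n5 = 1 NAND 1 = 0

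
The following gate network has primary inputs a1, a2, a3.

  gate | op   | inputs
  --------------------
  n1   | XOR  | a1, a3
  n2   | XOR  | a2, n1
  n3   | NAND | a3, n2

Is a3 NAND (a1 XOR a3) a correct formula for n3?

n1 = a1 XOR a3
n2 = a2 XOR n1 = a2 XOR (a1 XOR a3)
n3 = a3 NAND n2 = a3 NAND (a2 XOR (a1 XOR a3))
At a1=0, a2=1, a3=1: circuit gives 1, formula gives 0.

No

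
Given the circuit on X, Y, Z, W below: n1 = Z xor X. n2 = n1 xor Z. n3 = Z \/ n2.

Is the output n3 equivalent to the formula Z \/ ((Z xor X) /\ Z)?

n1 = Z xor X
n2 = n1 xor Z = (Z xor X) xor Z
n3 = Z \/ n2 = Z \/ ((Z xor X) xor Z)
At X=1, Y=0, Z=0, W=0: circuit gives 1, formula gives 0.

No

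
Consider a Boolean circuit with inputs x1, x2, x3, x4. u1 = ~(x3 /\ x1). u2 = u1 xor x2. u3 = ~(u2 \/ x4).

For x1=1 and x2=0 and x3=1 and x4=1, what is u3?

0

u1 = ~(1 /\ 1) = 0
u2 = 0 xor 0 = 0
u3 = ~(0 \/ 1) = 0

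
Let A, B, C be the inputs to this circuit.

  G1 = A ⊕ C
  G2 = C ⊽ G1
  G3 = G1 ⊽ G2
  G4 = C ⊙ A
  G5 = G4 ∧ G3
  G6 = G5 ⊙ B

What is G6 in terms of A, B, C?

((C ⊙ A) ∧ ((A ⊕ C) ⊽ (C ⊽ (A ⊕ C)))) ⊙ B

G1 = A ⊕ C
G2 = C ⊽ G1 = C ⊽ (A ⊕ C)
G3 = G1 ⊽ G2 = (A ⊕ C) ⊽ (C ⊽ (A ⊕ C))
G4 = C ⊙ A
G5 = G4 ∧ G3 = (C ⊙ A) ∧ ((A ⊕ C) ⊽ (C ⊽ (A ⊕ C)))
G6 = G5 ⊙ B = ((C ⊙ A) ∧ ((A ⊕ C) ⊽ (C ⊽ (A ⊕ C)))) ⊙ B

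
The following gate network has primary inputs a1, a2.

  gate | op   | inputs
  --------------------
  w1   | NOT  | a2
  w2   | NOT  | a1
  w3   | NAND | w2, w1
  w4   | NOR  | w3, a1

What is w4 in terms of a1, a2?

(NOT a1 NAND NOT a2) NOR a1

w1 = NOT a2
w2 = NOT a1
w3 = w2 NAND w1 = NOT a1 NAND NOT a2
w4 = w3 NOR a1 = (NOT a1 NAND NOT a2) NOR a1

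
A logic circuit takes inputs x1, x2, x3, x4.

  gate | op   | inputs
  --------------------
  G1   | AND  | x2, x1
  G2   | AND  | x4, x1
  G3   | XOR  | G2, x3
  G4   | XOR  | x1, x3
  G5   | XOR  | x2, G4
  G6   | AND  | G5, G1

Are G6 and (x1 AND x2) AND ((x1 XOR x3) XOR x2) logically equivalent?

G1 = x2 AND x1
G4 = x1 XOR x3
G5 = x2 XOR G4 = x2 XOR (x1 XOR x3)
G6 = G5 AND G1 = (x2 XOR (x1 XOR x3)) AND (x2 AND x1)
At x1=0, x2=0, x3=0, x4=0: circuit gives 0, formula gives 0.
At x1=1, x2=1, x3=1, x4=0: circuit gives 1, formula gives 1.
Agrees on all 16 inputs.

Yes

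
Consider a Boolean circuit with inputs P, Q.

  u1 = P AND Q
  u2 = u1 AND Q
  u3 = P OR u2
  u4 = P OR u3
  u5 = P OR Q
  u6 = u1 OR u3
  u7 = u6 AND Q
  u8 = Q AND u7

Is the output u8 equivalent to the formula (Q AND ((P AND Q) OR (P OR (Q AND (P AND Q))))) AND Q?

Yes

u1 = P AND Q
u2 = u1 AND Q = (P AND Q) AND Q
u3 = P OR u2 = P OR ((P AND Q) AND Q)
u6 = u1 OR u3 = (P AND Q) OR (P OR ((P AND Q) AND Q))
u7 = u6 AND Q = ((P AND Q) OR (P OR ((P AND Q) AND Q))) AND Q
u8 = Q AND u7 = Q AND (((P AND Q) OR (P OR ((P AND Q) AND Q))) AND Q)
At P=0, Q=0: circuit gives 0, formula gives 0.
At P=1, Q=1: circuit gives 1, formula gives 1.
Agrees on all 4 inputs.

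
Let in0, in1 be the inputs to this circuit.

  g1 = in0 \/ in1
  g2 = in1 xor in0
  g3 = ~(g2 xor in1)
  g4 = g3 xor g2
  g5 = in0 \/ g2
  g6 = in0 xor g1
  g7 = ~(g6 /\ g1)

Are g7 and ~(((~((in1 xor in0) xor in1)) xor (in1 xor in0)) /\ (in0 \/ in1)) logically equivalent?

g1 = in0 \/ in1
g6 = in0 xor g1 = in0 xor (in0 \/ in1)
g7 = ~(g6 /\ g1) = ~((in0 xor (in0 \/ in1)) /\ (in0 \/ in1))
At in0=0, in1=1: circuit gives 0, formula gives 1.

No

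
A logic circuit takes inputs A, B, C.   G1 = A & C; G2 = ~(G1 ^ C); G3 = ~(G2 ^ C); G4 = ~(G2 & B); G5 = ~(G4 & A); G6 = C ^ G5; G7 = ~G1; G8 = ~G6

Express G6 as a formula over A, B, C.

C ^ (~((~((~((A & C) ^ C)) & B)) & A))

G1 = A & C
G2 = ~(G1 ^ C) = ~((A & C) ^ C)
G4 = ~(G2 & B) = ~((~((A & C) ^ C)) & B)
G5 = ~(G4 & A) = ~((~((~((A & C) ^ C)) & B)) & A)
G6 = C ^ G5 = C ^ (~((~((~((A & C) ^ C)) & B)) & A))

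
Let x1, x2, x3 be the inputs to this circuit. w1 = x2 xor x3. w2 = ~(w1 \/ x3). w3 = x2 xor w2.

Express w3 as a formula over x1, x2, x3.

x2 xor (~((x2 xor x3) \/ x3))

w1 = x2 xor x3
w2 = ~(w1 \/ x3) = ~((x2 xor x3) \/ x3)
w3 = x2 xor w2 = x2 xor (~((x2 xor x3) \/ x3))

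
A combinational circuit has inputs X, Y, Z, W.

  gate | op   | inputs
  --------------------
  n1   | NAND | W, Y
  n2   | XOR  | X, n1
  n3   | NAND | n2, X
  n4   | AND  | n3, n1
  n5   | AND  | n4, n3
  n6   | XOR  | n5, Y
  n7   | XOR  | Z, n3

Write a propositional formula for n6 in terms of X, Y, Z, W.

((((X XOR (W NAND Y)) NAND X) AND (W NAND Y)) AND ((X XOR (W NAND Y)) NAND X)) XOR Y

n1 = W NAND Y
n2 = X XOR n1 = X XOR (W NAND Y)
n3 = n2 NAND X = (X XOR (W NAND Y)) NAND X
n4 = n3 AND n1 = ((X XOR (W NAND Y)) NAND X) AND (W NAND Y)
n5 = n4 AND n3 = (((X XOR (W NAND Y)) NAND X) AND (W NAND Y)) AND ((X XOR (W NAND Y)) NAND X)
n6 = n5 XOR Y = ((((X XOR (W NAND Y)) NAND X) AND (W NAND Y)) AND ((X XOR (W NAND Y)) NAND X)) XOR Y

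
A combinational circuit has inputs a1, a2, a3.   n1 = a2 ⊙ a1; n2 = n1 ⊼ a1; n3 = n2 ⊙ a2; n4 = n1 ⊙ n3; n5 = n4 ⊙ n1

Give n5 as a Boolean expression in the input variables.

((a2 ⊙ a1) ⊙ (((a2 ⊙ a1) ⊼ a1) ⊙ a2)) ⊙ (a2 ⊙ a1)

n1 = a2 ⊙ a1
n2 = n1 ⊼ a1 = (a2 ⊙ a1) ⊼ a1
n3 = n2 ⊙ a2 = ((a2 ⊙ a1) ⊼ a1) ⊙ a2
n4 = n1 ⊙ n3 = (a2 ⊙ a1) ⊙ (((a2 ⊙ a1) ⊼ a1) ⊙ a2)
n5 = n4 ⊙ n1 = ((a2 ⊙ a1) ⊙ (((a2 ⊙ a1) ⊼ a1) ⊙ a2)) ⊙ (a2 ⊙ a1)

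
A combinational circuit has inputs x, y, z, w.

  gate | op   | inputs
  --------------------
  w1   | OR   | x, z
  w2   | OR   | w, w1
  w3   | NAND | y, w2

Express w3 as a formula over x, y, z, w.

y NAND (w OR (x OR z))

w1 = x OR z
w2 = w OR w1 = w OR (x OR z)
w3 = y NAND w2 = y NAND (w OR (x OR z))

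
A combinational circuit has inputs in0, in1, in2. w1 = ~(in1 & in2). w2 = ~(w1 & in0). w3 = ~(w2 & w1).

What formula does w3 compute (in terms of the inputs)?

~((~((~(in1 & in2)) & in0)) & (~(in1 & in2)))

w1 = ~(in1 & in2)
w2 = ~(w1 & in0) = ~((~(in1 & in2)) & in0)
w3 = ~(w2 & w1) = ~((~((~(in1 & in2)) & in0)) & (~(in1 & in2)))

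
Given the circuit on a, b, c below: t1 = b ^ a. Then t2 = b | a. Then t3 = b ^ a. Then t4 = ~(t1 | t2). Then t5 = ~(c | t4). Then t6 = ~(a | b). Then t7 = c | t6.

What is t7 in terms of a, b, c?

t6 = ~(a | b)
t7 = c | t6 = c | (~(a | b))

c | (~(a | b))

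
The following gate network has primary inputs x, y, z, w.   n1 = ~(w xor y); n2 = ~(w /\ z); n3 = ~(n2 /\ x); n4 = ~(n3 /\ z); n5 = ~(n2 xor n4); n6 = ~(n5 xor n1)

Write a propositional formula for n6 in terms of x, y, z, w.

n1 = ~(w xor y)
n2 = ~(w /\ z)
n3 = ~(n2 /\ x) = ~((~(w /\ z)) /\ x)
n4 = ~(n3 /\ z) = ~((~((~(w /\ z)) /\ x)) /\ z)
n5 = ~(n2 xor n4) = ~((~(w /\ z)) xor (~((~((~(w /\ z)) /\ x)) /\ z)))
n6 = ~(n5 xor n1) = ~((~((~(w /\ z)) xor (~((~((~(w /\ z)) /\ x)) /\ z)))) xor (~(w xor y)))

~((~((~(w /\ z)) xor (~((~((~(w /\ z)) /\ x)) /\ z)))) xor (~(w xor y)))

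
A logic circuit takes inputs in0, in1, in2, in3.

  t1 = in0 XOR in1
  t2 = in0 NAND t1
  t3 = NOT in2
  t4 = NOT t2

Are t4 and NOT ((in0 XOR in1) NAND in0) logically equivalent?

t1 = in0 XOR in1
t2 = in0 NAND t1 = in0 NAND (in0 XOR in1)
t4 = NOT t2 = NOT (in0 NAND (in0 XOR in1))
At in0=0, in1=0, in2=0, in3=0: circuit gives 0, formula gives 0.
At in0=1, in1=0, in2=0, in3=0: circuit gives 1, formula gives 1.
Agrees on all 16 inputs.

Yes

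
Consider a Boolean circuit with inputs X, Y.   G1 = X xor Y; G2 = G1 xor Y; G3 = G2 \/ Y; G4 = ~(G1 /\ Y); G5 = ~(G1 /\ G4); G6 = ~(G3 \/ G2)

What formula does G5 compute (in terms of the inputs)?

G1 = X xor Y
G4 = ~(G1 /\ Y) = ~((X xor Y) /\ Y)
G5 = ~(G1 /\ G4) = ~((X xor Y) /\ (~((X xor Y) /\ Y)))

~((X xor Y) /\ (~((X xor Y) /\ Y)))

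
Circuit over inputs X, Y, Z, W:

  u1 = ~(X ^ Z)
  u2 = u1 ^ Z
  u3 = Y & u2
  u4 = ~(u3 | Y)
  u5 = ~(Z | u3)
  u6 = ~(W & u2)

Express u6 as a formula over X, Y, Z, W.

u1 = ~(X ^ Z)
u2 = u1 ^ Z = (~(X ^ Z)) ^ Z
u6 = ~(W & u2) = ~(W & ((~(X ^ Z)) ^ Z))

~(W & ((~(X ^ Z)) ^ Z))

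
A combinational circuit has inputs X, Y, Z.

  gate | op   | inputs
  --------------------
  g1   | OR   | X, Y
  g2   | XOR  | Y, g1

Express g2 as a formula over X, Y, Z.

Y XOR (X OR Y)

g1 = X OR Y
g2 = Y XOR g1 = Y XOR (X OR Y)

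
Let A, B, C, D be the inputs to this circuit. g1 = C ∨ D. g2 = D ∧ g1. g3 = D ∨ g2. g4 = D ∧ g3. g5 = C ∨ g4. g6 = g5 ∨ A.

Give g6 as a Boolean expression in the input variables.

(C ∨ (D ∧ (D ∨ (D ∧ (C ∨ D))))) ∨ A

g1 = C ∨ D
g2 = D ∧ g1 = D ∧ (C ∨ D)
g3 = D ∨ g2 = D ∨ (D ∧ (C ∨ D))
g4 = D ∧ g3 = D ∧ (D ∨ (D ∧ (C ∨ D)))
g5 = C ∨ g4 = C ∨ (D ∧ (D ∨ (D ∧ (C ∨ D))))
g6 = g5 ∨ A = (C ∨ (D ∧ (D ∨ (D ∧ (C ∨ D))))) ∨ A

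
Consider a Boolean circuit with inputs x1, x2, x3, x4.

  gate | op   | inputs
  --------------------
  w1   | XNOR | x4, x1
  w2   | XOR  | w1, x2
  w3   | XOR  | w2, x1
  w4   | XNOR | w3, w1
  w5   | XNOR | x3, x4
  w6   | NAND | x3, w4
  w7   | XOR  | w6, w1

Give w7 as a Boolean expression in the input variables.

w1 = x4 XNOR x1
w2 = w1 XOR x2 = (x4 XNOR x1) XOR x2
w3 = w2 XOR x1 = ((x4 XNOR x1) XOR x2) XOR x1
w4 = w3 XNOR w1 = (((x4 XNOR x1) XOR x2) XOR x1) XNOR (x4 XNOR x1)
w6 = x3 NAND w4 = x3 NAND ((((x4 XNOR x1) XOR x2) XOR x1) XNOR (x4 XNOR x1))
w7 = w6 XOR w1 = (x3 NAND ((((x4 XNOR x1) XOR x2) XOR x1) XNOR (x4 XNOR x1))) XOR (x4 XNOR x1)

(x3 NAND ((((x4 XNOR x1) XOR x2) XOR x1) XNOR (x4 XNOR x1))) XOR (x4 XNOR x1)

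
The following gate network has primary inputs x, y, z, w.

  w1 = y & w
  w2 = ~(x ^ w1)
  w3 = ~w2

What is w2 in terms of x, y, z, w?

w1 = y & w
w2 = ~(x ^ w1) = ~(x ^ (y & w))

~(x ^ (y & w))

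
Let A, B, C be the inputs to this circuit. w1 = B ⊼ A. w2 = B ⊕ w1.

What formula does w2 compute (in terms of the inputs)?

B ⊕ (B ⊼ A)

w1 = B ⊼ A
w2 = B ⊕ w1 = B ⊕ (B ⊼ A)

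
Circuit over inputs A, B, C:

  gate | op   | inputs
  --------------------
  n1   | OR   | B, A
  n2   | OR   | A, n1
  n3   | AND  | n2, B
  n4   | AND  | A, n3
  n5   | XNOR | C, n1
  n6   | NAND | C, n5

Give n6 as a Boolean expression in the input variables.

C NAND (C XNOR (B OR A))

n1 = B OR A
n5 = C XNOR n1 = C XNOR (B OR A)
n6 = C NAND n5 = C NAND (C XNOR (B OR A))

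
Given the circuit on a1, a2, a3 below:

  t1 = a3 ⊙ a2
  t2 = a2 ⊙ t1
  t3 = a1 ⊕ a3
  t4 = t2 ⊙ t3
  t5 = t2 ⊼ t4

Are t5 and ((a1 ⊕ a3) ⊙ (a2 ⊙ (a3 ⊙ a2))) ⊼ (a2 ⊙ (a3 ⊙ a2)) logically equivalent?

Yes

t1 = a3 ⊙ a2
t2 = a2 ⊙ t1 = a2 ⊙ (a3 ⊙ a2)
t3 = a1 ⊕ a3
t4 = t2 ⊙ t3 = (a2 ⊙ (a3 ⊙ a2)) ⊙ (a1 ⊕ a3)
t5 = t2 ⊼ t4 = (a2 ⊙ (a3 ⊙ a2)) ⊼ ((a2 ⊙ (a3 ⊙ a2)) ⊙ (a1 ⊕ a3))
At a1=0, a2=0, a3=1: circuit gives 0, formula gives 0.
At a1=0, a2=0, a3=0: circuit gives 1, formula gives 1.
Agrees on all 8 inputs.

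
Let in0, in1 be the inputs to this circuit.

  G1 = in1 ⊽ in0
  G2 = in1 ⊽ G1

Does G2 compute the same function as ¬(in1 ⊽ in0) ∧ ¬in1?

Yes

G1 = in1 ⊽ in0
G2 = in1 ⊽ G1 = in1 ⊽ (in1 ⊽ in0)
At in0=0, in1=0: circuit gives 0, formula gives 0.
At in0=1, in1=0: circuit gives 1, formula gives 1.
Agrees on all 4 inputs.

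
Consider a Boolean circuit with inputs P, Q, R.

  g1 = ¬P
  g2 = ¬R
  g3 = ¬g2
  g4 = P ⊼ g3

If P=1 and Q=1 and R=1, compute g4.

0

g2 = ¬1 = 0
g3 = ¬0 = 1
g4 = 1 ⊼ 1 = 0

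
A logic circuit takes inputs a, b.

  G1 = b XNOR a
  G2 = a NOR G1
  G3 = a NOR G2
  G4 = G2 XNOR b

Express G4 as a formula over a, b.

(a NOR (b XNOR a)) XNOR b

G1 = b XNOR a
G2 = a NOR G1 = a NOR (b XNOR a)
G4 = G2 XNOR b = (a NOR (b XNOR a)) XNOR b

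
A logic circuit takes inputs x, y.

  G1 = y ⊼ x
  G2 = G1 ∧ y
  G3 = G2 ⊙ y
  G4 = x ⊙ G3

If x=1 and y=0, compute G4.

1

G1 = 0 ⊼ 1 = 1
G2 = 1 ∧ 0 = 0
G3 = 0 ⊙ 0 = 1
G4 = 1 ⊙ 1 = 1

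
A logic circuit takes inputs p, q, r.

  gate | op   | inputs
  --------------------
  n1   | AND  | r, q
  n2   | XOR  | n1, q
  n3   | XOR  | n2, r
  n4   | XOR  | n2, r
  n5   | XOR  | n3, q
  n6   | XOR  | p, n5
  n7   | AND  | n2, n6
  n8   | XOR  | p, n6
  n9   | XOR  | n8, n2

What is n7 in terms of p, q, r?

((r AND q) XOR q) AND (p XOR ((((r AND q) XOR q) XOR r) XOR q))

n1 = r AND q
n2 = n1 XOR q = (r AND q) XOR q
n3 = n2 XOR r = ((r AND q) XOR q) XOR r
n5 = n3 XOR q = (((r AND q) XOR q) XOR r) XOR q
n6 = p XOR n5 = p XOR ((((r AND q) XOR q) XOR r) XOR q)
n7 = n2 AND n6 = ((r AND q) XOR q) AND (p XOR ((((r AND q) XOR q) XOR r) XOR q))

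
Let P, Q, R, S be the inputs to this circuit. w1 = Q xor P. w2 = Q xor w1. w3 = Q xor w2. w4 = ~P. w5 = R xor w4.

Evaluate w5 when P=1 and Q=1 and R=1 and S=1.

w4 = ~1 = 0
w5 = 1 xor 0 = 1

1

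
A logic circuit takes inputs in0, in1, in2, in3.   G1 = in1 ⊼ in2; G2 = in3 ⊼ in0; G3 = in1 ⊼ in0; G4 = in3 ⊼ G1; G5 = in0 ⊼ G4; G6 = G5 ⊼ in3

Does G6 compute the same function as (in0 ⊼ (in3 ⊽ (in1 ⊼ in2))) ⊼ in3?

No

G1 = in1 ⊼ in2
G4 = in3 ⊼ G1 = in3 ⊼ (in1 ⊼ in2)
G5 = in0 ⊼ G4 = in0 ⊼ (in3 ⊼ (in1 ⊼ in2))
G6 = G5 ⊼ in3 = (in0 ⊼ (in3 ⊼ (in1 ⊼ in2))) ⊼ in3
At in0=1, in1=1, in2=1, in3=1: circuit gives 1, formula gives 0.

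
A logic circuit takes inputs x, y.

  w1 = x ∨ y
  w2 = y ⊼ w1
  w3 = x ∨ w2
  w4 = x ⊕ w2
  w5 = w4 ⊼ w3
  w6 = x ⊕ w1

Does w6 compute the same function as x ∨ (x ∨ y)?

No

w1 = x ∨ y
w6 = x ⊕ w1 = x ⊕ (x ∨ y)
At x=1, y=0: circuit gives 0, formula gives 1.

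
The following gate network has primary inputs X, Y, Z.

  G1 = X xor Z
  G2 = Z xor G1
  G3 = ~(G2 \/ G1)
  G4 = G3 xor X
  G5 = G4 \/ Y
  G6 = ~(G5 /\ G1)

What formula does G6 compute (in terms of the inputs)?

~((((~((Z xor (X xor Z)) \/ (X xor Z))) xor X) \/ Y) /\ (X xor Z))

G1 = X xor Z
G2 = Z xor G1 = Z xor (X xor Z)
G3 = ~(G2 \/ G1) = ~((Z xor (X xor Z)) \/ (X xor Z))
G4 = G3 xor X = (~((Z xor (X xor Z)) \/ (X xor Z))) xor X
G5 = G4 \/ Y = ((~((Z xor (X xor Z)) \/ (X xor Z))) xor X) \/ Y
G6 = ~(G5 /\ G1) = ~((((~((Z xor (X xor Z)) \/ (X xor Z))) xor X) \/ Y) /\ (X xor Z))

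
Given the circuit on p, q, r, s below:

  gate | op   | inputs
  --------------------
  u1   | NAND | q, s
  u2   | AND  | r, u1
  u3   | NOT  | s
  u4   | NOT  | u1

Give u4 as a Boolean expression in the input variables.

u1 = q NAND s
u4 = NOT u1 = NOT (q NAND s)

NOT (q NAND s)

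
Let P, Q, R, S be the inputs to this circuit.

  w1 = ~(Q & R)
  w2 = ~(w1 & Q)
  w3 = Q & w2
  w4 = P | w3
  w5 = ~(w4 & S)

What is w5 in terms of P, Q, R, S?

w1 = ~(Q & R)
w2 = ~(w1 & Q) = ~((~(Q & R)) & Q)
w3 = Q & w2 = Q & (~((~(Q & R)) & Q))
w4 = P | w3 = P | (Q & (~((~(Q & R)) & Q)))
w5 = ~(w4 & S) = ~((P | (Q & (~((~(Q & R)) & Q)))) & S)

~((P | (Q & (~((~(Q & R)) & Q)))) & S)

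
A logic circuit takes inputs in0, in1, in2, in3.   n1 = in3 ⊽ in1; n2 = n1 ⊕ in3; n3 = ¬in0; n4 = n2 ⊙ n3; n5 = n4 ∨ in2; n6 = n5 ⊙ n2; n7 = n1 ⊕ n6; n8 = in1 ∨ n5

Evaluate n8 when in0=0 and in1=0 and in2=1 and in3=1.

n1 = 1 ⊽ 0 = 0
n2 = 0 ⊕ 1 = 1
n3 = ¬0 = 1
n4 = 1 ⊙ 1 = 1
n5 = 1 ∨ 1 = 1
n8 = 0 ∨ 1 = 1

1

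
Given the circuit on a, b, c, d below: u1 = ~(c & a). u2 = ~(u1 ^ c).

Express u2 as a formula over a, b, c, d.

u1 = ~(c & a)
u2 = ~(u1 ^ c) = ~((~(c & a)) ^ c)

~((~(c & a)) ^ c)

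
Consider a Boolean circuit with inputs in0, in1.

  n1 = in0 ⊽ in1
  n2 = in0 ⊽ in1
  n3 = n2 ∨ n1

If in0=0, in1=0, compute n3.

1

n1 = 0 ⊽ 0 = 1
n2 = 0 ⊽ 0 = 1
n3 = 1 ∨ 1 = 1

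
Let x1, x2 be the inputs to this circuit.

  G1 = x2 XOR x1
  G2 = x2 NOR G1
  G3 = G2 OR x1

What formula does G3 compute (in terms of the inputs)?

G1 = x2 XOR x1
G2 = x2 NOR G1 = x2 NOR (x2 XOR x1)
G3 = G2 OR x1 = (x2 NOR (x2 XOR x1)) OR x1

(x2 NOR (x2 XOR x1)) OR x1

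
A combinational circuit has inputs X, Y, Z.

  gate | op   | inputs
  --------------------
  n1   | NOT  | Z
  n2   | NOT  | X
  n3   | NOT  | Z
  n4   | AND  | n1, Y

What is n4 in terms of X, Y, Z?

n1 = NOT Z
n4 = n1 AND Y = NOT Z AND Y

NOT Z AND Y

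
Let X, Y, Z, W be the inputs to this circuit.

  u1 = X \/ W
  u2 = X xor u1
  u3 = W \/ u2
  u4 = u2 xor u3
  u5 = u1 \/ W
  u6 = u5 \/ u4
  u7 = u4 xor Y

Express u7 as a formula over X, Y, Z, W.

((X xor (X \/ W)) xor (W \/ (X xor (X \/ W)))) xor Y

u1 = X \/ W
u2 = X xor u1 = X xor (X \/ W)
u3 = W \/ u2 = W \/ (X xor (X \/ W))
u4 = u2 xor u3 = (X xor (X \/ W)) xor (W \/ (X xor (X \/ W)))
u7 = u4 xor Y = ((X xor (X \/ W)) xor (W \/ (X xor (X \/ W)))) xor Y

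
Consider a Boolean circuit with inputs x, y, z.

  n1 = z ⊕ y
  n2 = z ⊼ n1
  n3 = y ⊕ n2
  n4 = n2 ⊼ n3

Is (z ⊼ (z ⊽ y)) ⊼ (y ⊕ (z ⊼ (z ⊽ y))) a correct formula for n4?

n1 = z ⊕ y
n2 = z ⊼ n1 = z ⊼ (z ⊕ y)
n3 = y ⊕ n2 = y ⊕ (z ⊼ (z ⊕ y))
n4 = n2 ⊼ n3 = (z ⊼ (z ⊕ y)) ⊼ (y ⊕ (z ⊼ (z ⊕ y)))
At x=0, y=0, z=1: circuit gives 1, formula gives 0.

No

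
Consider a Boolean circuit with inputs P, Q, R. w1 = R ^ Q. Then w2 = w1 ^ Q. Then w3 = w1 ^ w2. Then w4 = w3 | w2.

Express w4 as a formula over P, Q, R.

((R ^ Q) ^ ((R ^ Q) ^ Q)) | ((R ^ Q) ^ Q)

w1 = R ^ Q
w2 = w1 ^ Q = (R ^ Q) ^ Q
w3 = w1 ^ w2 = (R ^ Q) ^ ((R ^ Q) ^ Q)
w4 = w3 | w2 = ((R ^ Q) ^ ((R ^ Q) ^ Q)) | ((R ^ Q) ^ Q)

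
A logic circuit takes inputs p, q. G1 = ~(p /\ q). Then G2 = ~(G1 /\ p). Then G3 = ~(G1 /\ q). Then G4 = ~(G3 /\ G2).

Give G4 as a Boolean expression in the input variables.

~((~((~(p /\ q)) /\ q)) /\ (~((~(p /\ q)) /\ p)))

G1 = ~(p /\ q)
G2 = ~(G1 /\ p) = ~((~(p /\ q)) /\ p)
G3 = ~(G1 /\ q) = ~((~(p /\ q)) /\ q)
G4 = ~(G3 /\ G2) = ~((~((~(p /\ q)) /\ q)) /\ (~((~(p /\ q)) /\ p)))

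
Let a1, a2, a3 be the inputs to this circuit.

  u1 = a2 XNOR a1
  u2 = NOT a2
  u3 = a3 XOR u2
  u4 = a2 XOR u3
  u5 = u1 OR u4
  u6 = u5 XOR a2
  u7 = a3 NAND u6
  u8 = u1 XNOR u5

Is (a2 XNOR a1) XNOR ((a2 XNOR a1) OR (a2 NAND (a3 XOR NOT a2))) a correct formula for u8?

u1 = a2 XNOR a1
u2 = NOT a2
u3 = a3 XOR u2 = a3 XOR NOT a2
u4 = a2 XOR u3 = a2 XOR (a3 XOR NOT a2)
u5 = u1 OR u4 = (a2 XNOR a1) OR (a2 XOR (a3 XOR NOT a2))
u8 = u1 XNOR u5 = (a2 XNOR a1) XNOR ((a2 XNOR a1) OR (a2 XOR (a3 XOR NOT a2)))
At a1=1, a2=0, a3=1: circuit gives 1, formula gives 0.

No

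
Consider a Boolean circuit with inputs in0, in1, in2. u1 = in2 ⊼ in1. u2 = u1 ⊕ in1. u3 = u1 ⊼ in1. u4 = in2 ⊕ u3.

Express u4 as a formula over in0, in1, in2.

u1 = in2 ⊼ in1
u3 = u1 ⊼ in1 = (in2 ⊼ in1) ⊼ in1
u4 = in2 ⊕ u3 = in2 ⊕ ((in2 ⊼ in1) ⊼ in1)

in2 ⊕ ((in2 ⊼ in1) ⊼ in1)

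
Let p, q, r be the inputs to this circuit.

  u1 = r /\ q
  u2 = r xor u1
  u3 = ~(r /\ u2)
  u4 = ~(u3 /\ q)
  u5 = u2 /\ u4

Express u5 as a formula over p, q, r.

(r xor (r /\ q)) /\ (~((~(r /\ (r xor (r /\ q)))) /\ q))

u1 = r /\ q
u2 = r xor u1 = r xor (r /\ q)
u3 = ~(r /\ u2) = ~(r /\ (r xor (r /\ q)))
u4 = ~(u3 /\ q) = ~((~(r /\ (r xor (r /\ q)))) /\ q)
u5 = u2 /\ u4 = (r xor (r /\ q)) /\ (~((~(r /\ (r xor (r /\ q)))) /\ q))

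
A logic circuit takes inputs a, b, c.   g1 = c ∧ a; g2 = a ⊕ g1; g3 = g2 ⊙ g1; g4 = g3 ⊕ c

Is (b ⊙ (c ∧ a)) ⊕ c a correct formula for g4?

g1 = c ∧ a
g2 = a ⊕ g1 = a ⊕ (c ∧ a)
g3 = g2 ⊙ g1 = (a ⊕ (c ∧ a)) ⊙ (c ∧ a)
g4 = g3 ⊕ c = ((a ⊕ (c ∧ a)) ⊙ (c ∧ a)) ⊕ c
At a=0, b=1, c=0: circuit gives 1, formula gives 0.

No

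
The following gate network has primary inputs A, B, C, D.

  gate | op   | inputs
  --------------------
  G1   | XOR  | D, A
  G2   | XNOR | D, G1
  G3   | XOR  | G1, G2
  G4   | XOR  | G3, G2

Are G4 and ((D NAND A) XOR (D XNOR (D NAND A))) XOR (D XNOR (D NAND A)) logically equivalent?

G1 = D XOR A
G2 = D XNOR G1 = D XNOR (D XOR A)
G3 = G1 XOR G2 = (D XOR A) XOR (D XNOR (D XOR A))
G4 = G3 XOR G2 = ((D XOR A) XOR (D XNOR (D XOR A))) XOR (D XNOR (D XOR A))
At A=0, B=0, C=0, D=0: circuit gives 0, formula gives 1.

No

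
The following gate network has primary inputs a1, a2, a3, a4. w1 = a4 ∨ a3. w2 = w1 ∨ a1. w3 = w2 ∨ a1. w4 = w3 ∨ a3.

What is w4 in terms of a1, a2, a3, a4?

(((a4 ∨ a3) ∨ a1) ∨ a1) ∨ a3

w1 = a4 ∨ a3
w2 = w1 ∨ a1 = (a4 ∨ a3) ∨ a1
w3 = w2 ∨ a1 = ((a4 ∨ a3) ∨ a1) ∨ a1
w4 = w3 ∨ a3 = (((a4 ∨ a3) ∨ a1) ∨ a1) ∨ a3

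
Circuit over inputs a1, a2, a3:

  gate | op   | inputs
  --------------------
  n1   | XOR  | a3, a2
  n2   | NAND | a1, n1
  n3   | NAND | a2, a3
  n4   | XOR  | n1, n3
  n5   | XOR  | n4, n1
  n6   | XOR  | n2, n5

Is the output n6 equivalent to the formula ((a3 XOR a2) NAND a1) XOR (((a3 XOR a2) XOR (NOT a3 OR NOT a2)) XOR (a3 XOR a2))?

n1 = a3 XOR a2
n2 = a1 NAND n1 = a1 NAND (a3 XOR a2)
n3 = a2 NAND a3
n4 = n1 XOR n3 = (a3 XOR a2) XOR (a2 NAND a3)
n5 = n4 XOR n1 = ((a3 XOR a2) XOR (a2 NAND a3)) XOR (a3 XOR a2)
n6 = n2 XOR n5 = (a1 NAND (a3 XOR a2)) XOR (((a3 XOR a2) XOR (a2 NAND a3)) XOR (a3 XOR a2))
At a1=0, a2=0, a3=0: circuit gives 0, formula gives 0.
At a1=0, a2=1, a3=1: circuit gives 1, formula gives 1.
Agrees on all 8 inputs.

Yes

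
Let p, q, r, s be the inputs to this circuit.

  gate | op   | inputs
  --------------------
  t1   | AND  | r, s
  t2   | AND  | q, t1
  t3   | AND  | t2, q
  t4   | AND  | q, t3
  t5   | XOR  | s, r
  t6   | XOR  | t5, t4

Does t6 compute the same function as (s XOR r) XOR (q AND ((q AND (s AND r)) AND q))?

t1 = r AND s
t2 = q AND t1 = q AND (r AND s)
t3 = t2 AND q = (q AND (r AND s)) AND q
t4 = q AND t3 = q AND ((q AND (r AND s)) AND q)
t5 = s XOR r
t6 = t5 XOR t4 = (s XOR r) XOR (q AND ((q AND (r AND s)) AND q))
At p=0, q=0, r=0, s=0: circuit gives 0, formula gives 0.
At p=0, q=0, r=0, s=1: circuit gives 1, formula gives 1.
Agrees on all 16 inputs.

Yes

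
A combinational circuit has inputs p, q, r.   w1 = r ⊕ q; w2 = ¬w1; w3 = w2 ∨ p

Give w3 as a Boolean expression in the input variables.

w1 = r ⊕ q
w2 = ¬w1 = ¬(r ⊕ q)
w3 = w2 ∨ p = ¬(r ⊕ q) ∨ p

¬(r ⊕ q) ∨ p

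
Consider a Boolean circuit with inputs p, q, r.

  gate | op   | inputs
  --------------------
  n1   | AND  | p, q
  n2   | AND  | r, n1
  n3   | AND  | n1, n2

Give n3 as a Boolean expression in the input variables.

n1 = p AND q
n2 = r AND n1 = r AND (p AND q)
n3 = n1 AND n2 = (p AND q) AND (r AND (p AND q))

(p AND q) AND (r AND (p AND q))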